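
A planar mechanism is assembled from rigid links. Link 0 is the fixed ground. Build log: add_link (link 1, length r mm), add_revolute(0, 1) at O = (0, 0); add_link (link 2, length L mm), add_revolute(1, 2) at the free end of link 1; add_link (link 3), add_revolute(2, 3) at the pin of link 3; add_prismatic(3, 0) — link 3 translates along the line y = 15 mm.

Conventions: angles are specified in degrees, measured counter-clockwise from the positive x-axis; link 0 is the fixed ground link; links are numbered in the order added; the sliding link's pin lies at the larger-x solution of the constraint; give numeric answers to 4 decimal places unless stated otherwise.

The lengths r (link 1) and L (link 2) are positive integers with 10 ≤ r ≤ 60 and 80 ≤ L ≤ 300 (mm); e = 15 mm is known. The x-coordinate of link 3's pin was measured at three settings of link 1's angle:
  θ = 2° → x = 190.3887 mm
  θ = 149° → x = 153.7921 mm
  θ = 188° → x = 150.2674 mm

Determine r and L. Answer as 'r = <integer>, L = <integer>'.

constraint per measurement: (x − r cos θ)² + (r sin θ − e)² = L²
subtracting the θ₁ and θ₂ equations cancels the r² and L² terms:
r = (x₁² − x₂²) / (2[(x₁cos θ₁ + e sin θ₁) − (x₂cos θ₂ + e sin θ₂)]) = 20.0000 → r = 20
L² = (x₁ − r cos θ₁)² + (r sin θ₁ − e)² = 29241.0086 → L = 171.0000 → L = 171
check at θ₃=188°: x = 150.2674 (printed 150.2674) ✓

r = 20, L = 171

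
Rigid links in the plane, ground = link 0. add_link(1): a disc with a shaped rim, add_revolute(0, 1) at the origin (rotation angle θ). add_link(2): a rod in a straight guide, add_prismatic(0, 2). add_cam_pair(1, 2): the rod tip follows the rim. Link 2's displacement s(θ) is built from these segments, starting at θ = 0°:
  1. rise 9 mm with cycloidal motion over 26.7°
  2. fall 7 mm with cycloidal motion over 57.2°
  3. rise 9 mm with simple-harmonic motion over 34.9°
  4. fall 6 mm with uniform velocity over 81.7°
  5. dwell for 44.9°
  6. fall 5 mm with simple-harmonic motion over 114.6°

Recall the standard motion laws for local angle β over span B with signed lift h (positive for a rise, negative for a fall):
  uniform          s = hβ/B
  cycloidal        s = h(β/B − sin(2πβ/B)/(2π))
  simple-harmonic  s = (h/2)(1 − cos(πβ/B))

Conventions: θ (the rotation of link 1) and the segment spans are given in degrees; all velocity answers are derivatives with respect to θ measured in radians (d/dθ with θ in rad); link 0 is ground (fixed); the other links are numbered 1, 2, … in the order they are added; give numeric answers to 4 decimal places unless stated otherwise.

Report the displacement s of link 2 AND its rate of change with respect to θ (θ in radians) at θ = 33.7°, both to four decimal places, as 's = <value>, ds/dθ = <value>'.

segment 1 (0° to 26.7°, cycloidal, h = 9) is passed completely: s = 0.0000 + (9) = 9.0000
θ = 33.7° falls in segment 2 (26.7° to 83.9°, cycloidal, h = -7): β = 33.7 − 26.7 = 7°, B = 57.2°; Δs = -7·(0.1224 − sin(2π·0.1224)/(2π)) = -0.0820; s = 9.0000 − 0.0820 = 8.9180
velocity in seg [26.7°–83.9°] (cycloidal), θ in radians: β = 7° = 0.1222 rad, B = 57.2° = 0.9983 rad; ds/dθ = (h/B)(1 − cos(2πβ/B)) = ((-7)/0.9983)(1 − cos(2π·0.1224)) = -1.972669 mm/rad

s = 8.9180, ds/dθ = -1.9727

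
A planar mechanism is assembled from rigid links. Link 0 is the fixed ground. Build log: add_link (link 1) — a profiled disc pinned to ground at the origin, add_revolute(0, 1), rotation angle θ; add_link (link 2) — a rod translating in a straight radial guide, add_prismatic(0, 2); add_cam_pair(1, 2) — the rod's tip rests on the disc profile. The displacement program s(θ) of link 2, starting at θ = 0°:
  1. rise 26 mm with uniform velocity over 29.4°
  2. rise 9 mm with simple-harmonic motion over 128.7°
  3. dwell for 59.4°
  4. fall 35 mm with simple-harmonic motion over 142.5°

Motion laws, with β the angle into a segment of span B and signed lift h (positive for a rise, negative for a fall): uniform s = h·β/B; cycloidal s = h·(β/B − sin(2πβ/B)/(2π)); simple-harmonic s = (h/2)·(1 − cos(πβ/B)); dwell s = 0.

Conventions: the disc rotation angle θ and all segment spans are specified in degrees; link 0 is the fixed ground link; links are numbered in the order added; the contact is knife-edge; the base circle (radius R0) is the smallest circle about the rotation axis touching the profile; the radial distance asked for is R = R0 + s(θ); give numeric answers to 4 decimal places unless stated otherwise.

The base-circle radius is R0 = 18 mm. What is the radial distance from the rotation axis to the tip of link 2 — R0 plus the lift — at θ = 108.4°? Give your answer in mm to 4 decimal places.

seg 1 [0°–29.4°] uniform, h=26: full span → s += 26 → s = 26.0000
seg 2 [29.4°–158.1°] simple-harmonic, h=9: θ=108.4° here. β=79, B=128.7. 9/2·(1 − cos(π·0.6138)) = 6.0752 → s = 32.0752
R = R0 + s = 18 + 32.0752 = 50.0752

50.0752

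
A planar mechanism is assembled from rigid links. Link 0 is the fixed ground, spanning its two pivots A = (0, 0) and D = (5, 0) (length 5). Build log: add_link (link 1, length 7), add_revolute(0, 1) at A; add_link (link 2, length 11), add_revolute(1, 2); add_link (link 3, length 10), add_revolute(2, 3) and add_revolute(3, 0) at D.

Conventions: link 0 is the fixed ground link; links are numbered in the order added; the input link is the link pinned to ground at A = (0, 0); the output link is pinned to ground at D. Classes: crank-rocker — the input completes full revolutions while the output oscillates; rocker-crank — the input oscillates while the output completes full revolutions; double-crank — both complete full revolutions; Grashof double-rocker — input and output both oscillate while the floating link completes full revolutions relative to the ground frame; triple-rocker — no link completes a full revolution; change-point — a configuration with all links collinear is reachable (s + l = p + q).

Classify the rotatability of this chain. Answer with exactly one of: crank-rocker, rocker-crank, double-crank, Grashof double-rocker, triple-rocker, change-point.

lengths: ground=5, input=7, coupler=11, output=10
sorted: s=5 (shortest), l=11 (longest), p+q=17
s + l = 16 vs p + q = 17
s + l < p + q (Grashof) with shortest = ground link → double-crank

double-crank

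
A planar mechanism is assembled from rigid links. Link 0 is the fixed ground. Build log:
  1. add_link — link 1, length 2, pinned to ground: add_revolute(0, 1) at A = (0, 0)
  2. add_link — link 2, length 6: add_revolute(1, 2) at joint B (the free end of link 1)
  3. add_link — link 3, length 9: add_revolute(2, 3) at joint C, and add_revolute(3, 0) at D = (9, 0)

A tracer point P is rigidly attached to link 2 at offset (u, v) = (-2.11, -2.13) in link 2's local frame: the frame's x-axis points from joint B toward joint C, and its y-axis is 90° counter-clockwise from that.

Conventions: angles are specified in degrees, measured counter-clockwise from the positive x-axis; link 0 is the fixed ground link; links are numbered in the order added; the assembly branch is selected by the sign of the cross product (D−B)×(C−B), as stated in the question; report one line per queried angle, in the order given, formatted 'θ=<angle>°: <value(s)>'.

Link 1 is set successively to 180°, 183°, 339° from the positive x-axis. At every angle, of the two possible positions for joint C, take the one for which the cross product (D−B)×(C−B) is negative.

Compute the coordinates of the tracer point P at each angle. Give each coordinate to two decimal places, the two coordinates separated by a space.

A=(0,0), D=(9.00,0)
θ=180°: B = A + 2.00·(cos180°, sin180°) = (-2.0000, 0.0000)
θ=180°: |BD| = 11.0000
θ=180°: circle(B,6.00) ∩ circle(D,9.00): a=3.4545, h=4.9057
θ=180°:   candidates: C₊=(1.4545,4.9057) cross=53.963; C₋=(1.4545,-4.9057) cross=-53.963
θ=180°:   branch - wants cross < 0 → take C=(1.4545,-4.9057) (cross=-53.963)
θ=180°: ex = (C−B)/|BC| = (0.5758,-0.8176); ey = (0.8176,0.5758)
θ=180°: P = B + -2.11·ex + -2.13·ey = (-4.9564,0.4988)
θ=183°: B = A + 2.00·(cos183°, sin183°) = (-1.9973, -0.1047)
θ=183°: |BD| = 10.9978
θ=183°: circle(B,6.00) ∩ circle(D,9.00): a=3.4530, h=4.9068
θ=183°:   candidates: C₊=(1.4089,4.8348) cross=53.964; C₋=(1.5023,-4.9784) cross=-53.964
θ=183°:   branch - wants cross < 0 → take C=(1.5023,-4.9784) (cross=-53.964)
θ=183°: ex = (C−B)/|BC| = (0.5833,-0.8123); ey = (0.8123,0.5833)
θ=183°: P = B + -2.11·ex + -2.13·ey = (-4.9581,0.3669)
θ=339°: B = A + 2.00·(cos339°, sin339°) = (1.8672, -0.7167)
θ=339°: |BD| = 7.1688
θ=339°: circle(B,6.00) ∩ circle(D,9.00): a=0.4458, h=5.9834
θ=339°:   candidates: C₊=(1.7125,5.2813) cross=42.894; C₋=(2.9089,-6.6256) cross=-42.894
θ=339°:   branch - wants cross < 0 → take C=(2.9089,-6.6256) (cross=-42.894)
θ=339°: ex = (C−B)/|BC| = (0.1736,-0.9848); ey = (0.9848,0.1736)
θ=339°: P = B + -2.11·ex + -2.13·ey = (-0.5968,0.9914)

θ=180°: -4.96 0.50
θ=183°: -4.96 0.37
θ=339°: -0.60 0.99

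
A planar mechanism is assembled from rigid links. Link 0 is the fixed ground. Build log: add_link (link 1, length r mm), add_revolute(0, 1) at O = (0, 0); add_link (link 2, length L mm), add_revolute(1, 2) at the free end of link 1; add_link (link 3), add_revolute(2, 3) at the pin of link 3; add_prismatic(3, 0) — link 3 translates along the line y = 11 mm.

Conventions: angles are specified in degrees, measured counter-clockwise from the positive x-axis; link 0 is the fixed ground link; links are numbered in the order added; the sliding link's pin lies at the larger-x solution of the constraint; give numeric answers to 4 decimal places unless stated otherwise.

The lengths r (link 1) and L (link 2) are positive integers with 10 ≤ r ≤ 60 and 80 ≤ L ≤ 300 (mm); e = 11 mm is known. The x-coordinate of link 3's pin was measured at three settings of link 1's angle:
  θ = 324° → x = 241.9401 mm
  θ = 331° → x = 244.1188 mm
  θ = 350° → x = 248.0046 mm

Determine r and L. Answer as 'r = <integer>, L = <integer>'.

constraint per measurement: (x − r cos θ)² + (r sin θ − e)² = L²
subtracting the θ₁ and θ₂ equations cancels the r² and L² terms:
r = (x₁² − x₂²) / (2[(x₁cos θ₁ + e sin θ₁) − (x₂cos θ₂ + e sin θ₂)]) = 28.0002 → r = 28
L² = (x₁ − r cos θ₁)² + (r sin θ₁ − e)² = 48841.0032 → L = 221.0000 → L = 221
check at θ₃=350°: x = 248.0046 (printed 248.0046) ✓

r = 28, L = 221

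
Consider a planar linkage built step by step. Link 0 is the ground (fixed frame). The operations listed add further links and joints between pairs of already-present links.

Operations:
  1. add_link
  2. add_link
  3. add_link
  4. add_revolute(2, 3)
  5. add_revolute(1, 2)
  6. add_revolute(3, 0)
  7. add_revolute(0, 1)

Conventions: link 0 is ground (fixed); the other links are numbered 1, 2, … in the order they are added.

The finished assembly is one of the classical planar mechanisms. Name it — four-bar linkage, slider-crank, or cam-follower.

links: 4 (incl. ground); joints: 4 revolute, 0 prismatic, 0 higher (cam) pair, forming one closed loop
4 links in a single 4R loop → four-bar linkage

four-bar linkage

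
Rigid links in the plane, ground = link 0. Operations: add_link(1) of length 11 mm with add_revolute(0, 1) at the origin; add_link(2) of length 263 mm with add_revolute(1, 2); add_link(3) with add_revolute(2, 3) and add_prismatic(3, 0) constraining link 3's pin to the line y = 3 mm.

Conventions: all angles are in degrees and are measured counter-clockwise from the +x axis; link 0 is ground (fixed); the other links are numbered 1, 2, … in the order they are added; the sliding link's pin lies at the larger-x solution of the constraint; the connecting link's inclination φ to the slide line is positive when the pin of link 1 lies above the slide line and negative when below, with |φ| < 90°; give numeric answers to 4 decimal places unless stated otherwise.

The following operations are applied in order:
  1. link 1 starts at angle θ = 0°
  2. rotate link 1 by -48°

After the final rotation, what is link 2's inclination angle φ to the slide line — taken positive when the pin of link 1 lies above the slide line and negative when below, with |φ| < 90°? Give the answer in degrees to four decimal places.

geometry: r = 11 mm, L = 263 mm, e = 3 mm; θ starts at 0°
rotate link 1 by -48°: θ ← 0° -48° = -48°
h = r sin θ − e = -8.174593 − 3 = -11.174593
sin φ = h / L = -11.174593 / 263 = -0.04248895
φ = arcsin(-0.04248895) = -2.435170°

-2.4352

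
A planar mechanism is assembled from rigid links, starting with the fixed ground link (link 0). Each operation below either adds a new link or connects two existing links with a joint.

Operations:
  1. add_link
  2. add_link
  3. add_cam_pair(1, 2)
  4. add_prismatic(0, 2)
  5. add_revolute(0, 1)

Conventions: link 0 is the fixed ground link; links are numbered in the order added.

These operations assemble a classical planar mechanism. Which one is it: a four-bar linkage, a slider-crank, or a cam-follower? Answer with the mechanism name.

links: 3 (incl. ground); joints: 1 revolute, 1 prismatic, 1 higher (cam) pair, forming one closed loop
3 links, revolute + prismatic + higher pair in one loop → cam-follower

cam-follower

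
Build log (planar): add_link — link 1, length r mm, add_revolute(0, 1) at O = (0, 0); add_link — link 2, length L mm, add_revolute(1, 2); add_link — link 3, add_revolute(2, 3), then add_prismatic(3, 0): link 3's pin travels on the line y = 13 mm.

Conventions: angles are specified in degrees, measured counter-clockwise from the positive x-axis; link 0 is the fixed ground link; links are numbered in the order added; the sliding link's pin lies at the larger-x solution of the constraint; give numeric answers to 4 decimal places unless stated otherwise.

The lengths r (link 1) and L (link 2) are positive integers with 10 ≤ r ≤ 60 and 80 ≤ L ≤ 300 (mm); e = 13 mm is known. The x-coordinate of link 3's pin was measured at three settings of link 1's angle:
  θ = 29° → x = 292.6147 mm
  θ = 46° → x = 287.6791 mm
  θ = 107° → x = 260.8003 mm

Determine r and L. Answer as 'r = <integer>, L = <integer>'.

constraint per measurement: (x − r cos θ)² + (r sin θ − e)² = L²
subtracting the θ₁ and θ₂ equations cancels the r² and L² terms:
r = (x₁² − x₂²) / (2[(x₁cos θ₁ + e sin θ₁) − (x₂cos θ₂ + e sin θ₂)]) = 26.9999 → r = 27
L² = (x₁ − r cos θ₁)² + (r sin θ₁ − e)² = 72360.9908 → L = 269.0000 → L = 269
check at θ₃=107°: x = 260.8003 (printed 260.8003) ✓

r = 27, L = 269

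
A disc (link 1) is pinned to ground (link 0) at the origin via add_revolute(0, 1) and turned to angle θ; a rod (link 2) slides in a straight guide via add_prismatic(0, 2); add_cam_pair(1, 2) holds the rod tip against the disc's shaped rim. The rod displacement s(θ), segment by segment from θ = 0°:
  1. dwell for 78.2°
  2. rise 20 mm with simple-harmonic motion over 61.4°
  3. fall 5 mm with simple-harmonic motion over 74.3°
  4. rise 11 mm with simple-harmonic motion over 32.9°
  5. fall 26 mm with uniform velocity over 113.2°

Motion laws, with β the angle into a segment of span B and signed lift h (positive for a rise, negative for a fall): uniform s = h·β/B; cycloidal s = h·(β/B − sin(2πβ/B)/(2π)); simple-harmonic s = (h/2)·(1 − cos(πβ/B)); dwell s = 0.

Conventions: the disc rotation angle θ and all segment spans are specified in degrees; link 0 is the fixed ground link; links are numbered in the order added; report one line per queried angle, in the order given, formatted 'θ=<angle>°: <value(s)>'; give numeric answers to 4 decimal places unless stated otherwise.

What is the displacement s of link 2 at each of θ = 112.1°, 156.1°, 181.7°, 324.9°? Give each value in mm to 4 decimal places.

segment 1 (0° to 78.2°, dwell): s unchanged at 0.0000
θ = 112.1° falls in segment 2 (78.2° to 139.6°, simple-harmonic, h = 20): β = 112.1 − 78.2 = 33.9°, B = 61.4°; Δs = 20/2·(1 − cos(π·0.5521)) = 11.6300; s = 0.0000 + 11.6300 = 11.6300
segment 2 (78.2° to 139.6°, simple-harmonic, h = 20) is passed completely: s = 0.0000 + (20) = 20.0000
θ = 156.1° falls in segment 3 (139.6° to 213.9°, simple-harmonic, h = -5): β = 156.1 − 139.6 = 16.5°, B = 74.3°; Δs = -5/2·(1 − cos(π·0.2221)) = -0.5841; s = 20.0000 − 0.5841 = 19.4159
θ = 181.7° falls in segment 3 (139.6° to 213.9°, simple-harmonic, h = -5): β = 181.7 − 139.6 = 42.1°, B = 74.3°; Δs = -5/2·(1 − cos(π·0.5666)) = -3.0194; s = 20.0000 − 3.0194 = 16.9806
segment 3 (139.6° to 213.9°, simple-harmonic, h = -5) is passed completely: s = 20.0000 + (-5) = 15.0000
segment 4 (213.9° to 246.8°, simple-harmonic, h = 11) is passed completely: s = 15.0000 + (11) = 26.0000
θ = 324.9° falls in segment 5 (246.8° to 360°, uniform, h = -26): β = 324.9 − 246.8 = 78.1°, B = 113.2°; Δs = -26·78.1/113.2 = -17.9382; s = 26.0000 − 17.9382 = 8.0618

θ=112.1°: 11.6300
θ=156.1°: 19.4159
θ=181.7°: 16.9806
θ=324.9°: 8.0618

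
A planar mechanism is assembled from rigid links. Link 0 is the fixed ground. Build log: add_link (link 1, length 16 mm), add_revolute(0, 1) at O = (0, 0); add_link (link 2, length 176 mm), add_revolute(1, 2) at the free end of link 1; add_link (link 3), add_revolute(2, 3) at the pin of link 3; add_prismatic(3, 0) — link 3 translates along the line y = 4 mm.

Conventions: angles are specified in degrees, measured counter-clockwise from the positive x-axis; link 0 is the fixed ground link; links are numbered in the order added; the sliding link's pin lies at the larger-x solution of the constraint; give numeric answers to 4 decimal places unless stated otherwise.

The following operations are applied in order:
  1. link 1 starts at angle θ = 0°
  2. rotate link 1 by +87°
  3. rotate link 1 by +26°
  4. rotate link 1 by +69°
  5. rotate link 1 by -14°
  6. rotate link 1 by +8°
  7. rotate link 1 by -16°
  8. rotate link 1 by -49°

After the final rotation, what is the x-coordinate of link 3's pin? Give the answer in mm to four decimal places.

geometry: r = 16 mm, L = 176 mm, e = 4 mm; θ starts at 0°
rotate link 1 by +87°: θ ← 0° +87° = 87°
rotate link 1 by +26°: θ ← 87° +26° = 113°
rotate link 1 by +69°: θ ← 113° +69° = 182°
rotate link 1 by -14°: θ ← 182° -14° = 168°
rotate link 1 by +8°: θ ← 168° +8° = 176°
rotate link 1 by -16°: θ ← 176° -16° = 160°
rotate link 1 by -49°: θ ← 160° -49° = 111°
crank pin P = (r cos θ, r sin θ) = (-5.733887, 14.937287)
h = r sin θ − e = 14.937287 − 4 = 10.937287
x = r cos θ + √(L² − h²) = -5.733887 + 175.659830 = 169.925942

169.9259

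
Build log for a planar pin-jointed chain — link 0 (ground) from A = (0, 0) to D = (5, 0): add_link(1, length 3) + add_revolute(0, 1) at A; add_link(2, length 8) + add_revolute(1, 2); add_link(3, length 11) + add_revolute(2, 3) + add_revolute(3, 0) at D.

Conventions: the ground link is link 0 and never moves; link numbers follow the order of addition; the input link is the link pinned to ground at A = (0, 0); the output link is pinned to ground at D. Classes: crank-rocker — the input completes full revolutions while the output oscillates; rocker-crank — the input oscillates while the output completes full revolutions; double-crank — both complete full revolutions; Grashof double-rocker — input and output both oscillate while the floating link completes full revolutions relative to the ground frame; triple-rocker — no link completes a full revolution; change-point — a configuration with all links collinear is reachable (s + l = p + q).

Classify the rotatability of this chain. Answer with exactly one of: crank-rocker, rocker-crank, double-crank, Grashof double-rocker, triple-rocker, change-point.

lengths: ground=5, input=3, coupler=8, output=11
sorted: s=3 (shortest), l=11 (longest), p+q=13
s + l = 14 vs p + q = 13
s + l > p + q → non-Grashof → no link fully rotates → triple-rocker

triple-rocker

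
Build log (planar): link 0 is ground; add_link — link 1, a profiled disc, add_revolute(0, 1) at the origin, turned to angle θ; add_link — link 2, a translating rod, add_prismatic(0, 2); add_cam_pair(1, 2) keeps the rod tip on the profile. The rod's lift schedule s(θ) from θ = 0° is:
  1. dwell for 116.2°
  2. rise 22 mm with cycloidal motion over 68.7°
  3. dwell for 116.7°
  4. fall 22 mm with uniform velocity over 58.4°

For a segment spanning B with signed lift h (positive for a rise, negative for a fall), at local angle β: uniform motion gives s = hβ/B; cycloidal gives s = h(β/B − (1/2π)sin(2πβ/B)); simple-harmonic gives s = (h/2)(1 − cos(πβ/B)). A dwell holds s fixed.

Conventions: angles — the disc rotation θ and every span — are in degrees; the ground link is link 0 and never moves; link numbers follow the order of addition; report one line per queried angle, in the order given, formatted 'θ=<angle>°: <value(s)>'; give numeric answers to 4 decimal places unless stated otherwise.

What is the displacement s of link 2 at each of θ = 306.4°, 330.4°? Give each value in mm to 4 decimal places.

seg 1 [0°–116.2°] dwell: s stays 0.0000
seg 2 [116.2°–184.9°] cycloidal, h=22: full span → s += 22 → s = 22.0000
seg 3 [184.9°–301.6°] dwell: s stays 22.0000
seg 4 [301.6°–360°] uniform, h=-22: θ=306.4° here. β=4.8, B=58.4. -22·4.8/58.4 = -1.8082 → s = 20.1918
seg 4 [301.6°–360°] uniform, h=-22: θ=330.4° here. β=28.8, B=58.4. -22·28.8/58.4 = -10.8493 → s = 11.1507

θ=306.4°: 20.1918
θ=330.4°: 11.1507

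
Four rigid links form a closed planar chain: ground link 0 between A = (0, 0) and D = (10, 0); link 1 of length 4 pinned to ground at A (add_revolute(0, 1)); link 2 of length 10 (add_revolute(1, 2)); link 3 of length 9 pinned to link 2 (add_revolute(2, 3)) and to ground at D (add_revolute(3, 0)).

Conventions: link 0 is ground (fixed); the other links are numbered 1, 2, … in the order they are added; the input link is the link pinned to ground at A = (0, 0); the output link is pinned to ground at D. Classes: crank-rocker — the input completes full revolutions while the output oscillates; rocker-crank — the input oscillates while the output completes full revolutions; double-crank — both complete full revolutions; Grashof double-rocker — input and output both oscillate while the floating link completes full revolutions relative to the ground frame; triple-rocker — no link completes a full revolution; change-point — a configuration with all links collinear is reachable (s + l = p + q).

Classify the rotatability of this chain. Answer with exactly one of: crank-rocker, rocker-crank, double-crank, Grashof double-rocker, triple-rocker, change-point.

lengths: ground=10, input=4, coupler=10, output=9
sorted: s=4 (shortest), l=10 (longest), p+q=19
s + l = 14 vs p + q = 19
s + l < p + q (Grashof) with shortest = input link → crank-rocker

crank-rocker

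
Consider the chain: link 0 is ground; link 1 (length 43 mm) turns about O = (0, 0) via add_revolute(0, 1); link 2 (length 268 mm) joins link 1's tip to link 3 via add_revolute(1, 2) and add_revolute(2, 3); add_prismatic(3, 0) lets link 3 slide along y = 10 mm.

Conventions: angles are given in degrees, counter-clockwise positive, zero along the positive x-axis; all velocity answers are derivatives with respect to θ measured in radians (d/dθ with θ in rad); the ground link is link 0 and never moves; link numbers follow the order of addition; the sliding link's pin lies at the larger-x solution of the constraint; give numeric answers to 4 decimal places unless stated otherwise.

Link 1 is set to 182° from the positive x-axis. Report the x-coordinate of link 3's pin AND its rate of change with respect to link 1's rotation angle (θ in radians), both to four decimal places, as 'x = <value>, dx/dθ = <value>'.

geometry: r = 43 mm, L = 268 mm, e = 10 mm
crank pin P = (r cos θ, r sin θ) = (-42.973806, -1.500678)
h = r sin θ − e = -1.500678 − 10 = -11.500678
x = r cos θ + √(L² − h²) = -42.973806 + 267.753122 = 224.779317
dx/dθ = −r sin θ − h·r cos θ/√(L² − h²) (θ in radians; h = -11.500678) = -0.345156

x = 224.7793, dx/dθ = -0.3452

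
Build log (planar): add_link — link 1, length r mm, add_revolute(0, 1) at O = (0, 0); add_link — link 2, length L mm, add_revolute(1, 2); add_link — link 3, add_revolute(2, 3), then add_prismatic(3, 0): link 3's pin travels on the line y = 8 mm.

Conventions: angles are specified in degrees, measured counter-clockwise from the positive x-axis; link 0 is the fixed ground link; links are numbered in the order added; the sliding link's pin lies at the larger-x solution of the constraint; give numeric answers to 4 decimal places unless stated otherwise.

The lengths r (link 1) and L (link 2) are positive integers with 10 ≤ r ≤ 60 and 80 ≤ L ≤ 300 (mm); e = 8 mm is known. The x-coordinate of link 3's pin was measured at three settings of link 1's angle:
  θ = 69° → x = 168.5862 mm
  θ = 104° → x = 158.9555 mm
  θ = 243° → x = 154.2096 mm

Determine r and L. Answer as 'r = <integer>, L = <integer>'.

constraint per measurement: (x − r cos θ)² + (r sin θ − e)² = L²
subtracting the θ₁ and θ₂ equations cancels the r² and L² terms:
r = (x₁² − x₂²) / (2[(x₁cos θ₁ + e sin θ₁) − (x₂cos θ₂ + e sin θ₂)]) = 16.0000 → r = 16
L² = (x₁ − r cos θ₁)² + (r sin θ₁ − e)² = 26569.0017 → L = 163.0000 → L = 163
check at θ₃=243°: x = 154.2096 (printed 154.2096) ✓

r = 16, L = 163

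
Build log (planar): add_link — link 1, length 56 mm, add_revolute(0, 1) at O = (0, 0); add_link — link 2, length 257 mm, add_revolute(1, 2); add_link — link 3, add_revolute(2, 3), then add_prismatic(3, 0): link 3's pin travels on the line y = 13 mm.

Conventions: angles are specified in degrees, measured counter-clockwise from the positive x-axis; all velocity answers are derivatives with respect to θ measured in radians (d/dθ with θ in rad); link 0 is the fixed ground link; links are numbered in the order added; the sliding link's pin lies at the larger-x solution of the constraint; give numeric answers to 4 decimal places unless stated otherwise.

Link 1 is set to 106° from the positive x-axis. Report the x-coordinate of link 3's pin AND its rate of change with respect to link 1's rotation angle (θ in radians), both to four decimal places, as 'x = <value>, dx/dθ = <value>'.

geometry: r = 56 mm, L = 257 mm, e = 13 mm
crank pin P = (r cos θ, r sin θ) = (-15.435692, 53.830655)
h = r sin θ − e = 53.830655 − 13 = 40.830655
x = r cos θ + √(L² − h²) = -15.435692 + 253.735803 = 238.300111
dx/dθ = −r sin θ − h·r cos θ/√(L² − h²) (θ in radians; h = 40.830655) = -51.346774

x = 238.3001, dx/dθ = -51.3468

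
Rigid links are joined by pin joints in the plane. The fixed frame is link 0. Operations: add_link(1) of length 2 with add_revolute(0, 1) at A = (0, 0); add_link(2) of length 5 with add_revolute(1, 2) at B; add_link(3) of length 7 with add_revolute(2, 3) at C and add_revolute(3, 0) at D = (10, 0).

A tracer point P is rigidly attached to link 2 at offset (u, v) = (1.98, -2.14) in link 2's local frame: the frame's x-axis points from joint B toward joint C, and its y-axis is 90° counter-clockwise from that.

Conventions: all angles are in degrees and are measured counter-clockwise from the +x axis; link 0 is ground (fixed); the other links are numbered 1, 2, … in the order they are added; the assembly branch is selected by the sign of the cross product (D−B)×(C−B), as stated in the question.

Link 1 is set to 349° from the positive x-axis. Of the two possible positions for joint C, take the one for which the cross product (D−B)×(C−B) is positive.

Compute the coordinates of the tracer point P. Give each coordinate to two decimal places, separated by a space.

A=(0,0), D=(10.00,0)
B = A + 2.00·(cos349°, sin349°) = (1.9633, -0.3816)
|BD| = 8.0458
circle(B,5.00) ∩ circle(D,7.00): a=2.5314, h=4.3118
  candidates: C₊=(4.2873,4.0454) cross=34.692; C₋=(4.6964,-4.5685) cross=-34.692
  branch + wants cross > 0 → take C=(4.2873,4.0454) (cross=34.692)
ex = (C−B)/|BC| = (0.4648,0.8854); ey = (-0.8854,0.4648)
P = B + 1.98·ex + -2.14·ey = (4.7784,0.3768)

4.78 0.38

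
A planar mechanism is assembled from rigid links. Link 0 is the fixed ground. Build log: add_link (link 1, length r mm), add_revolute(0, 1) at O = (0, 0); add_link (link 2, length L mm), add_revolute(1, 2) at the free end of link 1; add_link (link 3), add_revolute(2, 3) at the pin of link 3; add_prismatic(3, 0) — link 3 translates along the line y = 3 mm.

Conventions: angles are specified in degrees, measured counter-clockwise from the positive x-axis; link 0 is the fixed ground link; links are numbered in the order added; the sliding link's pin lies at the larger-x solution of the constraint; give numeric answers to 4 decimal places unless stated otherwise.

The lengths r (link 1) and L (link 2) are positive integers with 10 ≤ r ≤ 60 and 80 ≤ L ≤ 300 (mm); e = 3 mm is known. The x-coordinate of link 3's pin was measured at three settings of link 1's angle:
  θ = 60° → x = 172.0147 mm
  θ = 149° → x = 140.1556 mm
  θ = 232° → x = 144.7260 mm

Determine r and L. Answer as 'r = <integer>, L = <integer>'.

constraint per measurement: (x − r cos θ)² + (r sin θ − e)² = L²
subtracting the θ₁ and θ₂ equations cancels the r² and L² terms:
r = (x₁² − x₂²) / (2[(x₁cos θ₁ + e sin θ₁) − (x₂cos θ₂ + e sin θ₂)]) = 24.0000 → r = 24
L² = (x₁ − r cos θ₁)² + (r sin θ₁ − e)² = 25920.9966 → L = 161.0000 → L = 161
check at θ₃=232°: x = 144.7260 (printed 144.7260) ✓

r = 24, L = 161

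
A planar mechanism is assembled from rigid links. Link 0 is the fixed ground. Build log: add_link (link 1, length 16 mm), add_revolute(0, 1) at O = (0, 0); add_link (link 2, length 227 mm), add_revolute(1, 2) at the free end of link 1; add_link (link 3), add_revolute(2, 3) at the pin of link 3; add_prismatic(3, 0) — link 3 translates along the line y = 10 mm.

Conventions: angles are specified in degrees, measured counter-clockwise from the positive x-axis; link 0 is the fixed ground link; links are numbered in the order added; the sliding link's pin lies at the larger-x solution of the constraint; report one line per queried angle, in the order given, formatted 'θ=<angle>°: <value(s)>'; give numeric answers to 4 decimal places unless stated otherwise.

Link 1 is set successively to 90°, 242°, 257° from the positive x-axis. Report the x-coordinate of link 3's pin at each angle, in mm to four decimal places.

geometry: r = 16 mm, L = 227 mm, e = 10 mm
θ=90°: crank pin P = (r cos θ, r sin θ) = (0.000000, 16.000000)
θ=90°: h = r sin θ − e = 16.000000 − 10 = 6.000000
θ=90°: x = r cos θ + √(L² − h²) = 0.000000 + 226.920691 = 226.920691
θ=242°: crank pin P = (r cos θ, r sin θ) = (-7.511545, -14.127161)
θ=242°: h = r sin θ − e = -14.127161 − 10 = -24.127161
θ=242°: x = r cos θ + √(L² − h²) = -7.511545 + 225.714156 = 218.202611
θ=257°: crank pin P = (r cos θ, r sin θ) = (-3.599217, -15.589921)
θ=257°: h = r sin θ − e = -15.589921 − 10 = -25.589921
θ=257°: x = r cos θ + √(L² − h²) = -3.599217 + 225.553000 = 221.953783

θ=90°: 226.9207
θ=242°: 218.2026
θ=257°: 221.9538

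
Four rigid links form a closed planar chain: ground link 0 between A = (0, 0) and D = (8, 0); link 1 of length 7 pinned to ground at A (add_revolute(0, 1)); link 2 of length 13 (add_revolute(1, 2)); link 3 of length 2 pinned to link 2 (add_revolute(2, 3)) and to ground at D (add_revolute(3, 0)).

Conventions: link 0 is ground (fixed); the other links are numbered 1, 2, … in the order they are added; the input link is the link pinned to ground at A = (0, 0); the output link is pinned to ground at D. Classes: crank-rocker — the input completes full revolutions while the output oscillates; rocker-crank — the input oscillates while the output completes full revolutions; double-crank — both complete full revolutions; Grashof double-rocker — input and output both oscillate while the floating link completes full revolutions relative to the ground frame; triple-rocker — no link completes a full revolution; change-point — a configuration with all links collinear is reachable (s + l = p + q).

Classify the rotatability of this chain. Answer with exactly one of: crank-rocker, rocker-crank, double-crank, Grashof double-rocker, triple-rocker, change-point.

lengths: ground=8, input=7, coupler=13, output=2
sorted: s=2 (shortest), l=13 (longest), p+q=15
s + l = 15 vs p + q = 15
s + l = p + q → change-point (collinear configuration reachable)

change-point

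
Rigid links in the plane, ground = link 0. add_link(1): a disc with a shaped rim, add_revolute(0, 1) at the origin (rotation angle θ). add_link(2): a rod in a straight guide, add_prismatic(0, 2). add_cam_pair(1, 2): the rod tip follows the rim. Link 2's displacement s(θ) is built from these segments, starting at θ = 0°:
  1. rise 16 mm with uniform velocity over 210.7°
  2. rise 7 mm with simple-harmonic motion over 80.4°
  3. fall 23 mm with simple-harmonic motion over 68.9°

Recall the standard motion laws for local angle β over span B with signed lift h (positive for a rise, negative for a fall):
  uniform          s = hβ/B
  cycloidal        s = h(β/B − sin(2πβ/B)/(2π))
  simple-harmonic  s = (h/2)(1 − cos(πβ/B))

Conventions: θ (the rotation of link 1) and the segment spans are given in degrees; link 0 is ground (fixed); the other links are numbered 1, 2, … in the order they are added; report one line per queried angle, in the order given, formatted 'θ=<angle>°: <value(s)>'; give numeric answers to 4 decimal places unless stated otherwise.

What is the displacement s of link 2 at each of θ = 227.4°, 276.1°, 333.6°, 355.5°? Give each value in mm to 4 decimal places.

segment 1 (0° to 210.7°, uniform, h = 16) is passed completely: s = 0.0000 + (16) = 16.0000
θ = 227.4° falls in segment 2 (210.7° to 291.1°, simple-harmonic, h = 7): β = 227.4 − 210.7 = 16.7°, B = 80.4°; Δs = 7/2·(1 − cos(π·0.2077)) = 0.7191; s = 16.0000 + 0.7191 = 16.7191
θ = 276.1° falls in segment 2 (210.7° to 291.1°, simple-harmonic, h = 7): β = 276.1 − 210.7 = 65.4°, B = 80.4°; Δs = 7/2·(1 − cos(π·0.8134)) = 6.4158; s = 16.0000 + 6.4158 = 22.4158
segment 2 (210.7° to 291.1°, simple-harmonic, h = 7) is passed completely: s = 16.0000 + (7) = 23.0000
θ = 333.6° falls in segment 3 (291.1° to 360°, simple-harmonic, h = -23): β = 333.6 − 291.1 = 42.5°, B = 68.9°; Δs = -23/2·(1 − cos(π·0.6168)) = -15.6269; s = 23.0000 − 15.6269 = 7.3731
θ = 355.5° falls in segment 3 (291.1° to 360°, simple-harmonic, h = -23): β = 355.5 − 291.1 = 64.4°, B = 68.9°; Δs = -23/2·(1 − cos(π·0.9347)) = -22.7588; s = 23.0000 − 22.7588 = 0.2412

θ=227.4°: 16.7191
θ=276.1°: 22.4158
θ=333.6°: 7.3731
θ=355.5°: 0.2412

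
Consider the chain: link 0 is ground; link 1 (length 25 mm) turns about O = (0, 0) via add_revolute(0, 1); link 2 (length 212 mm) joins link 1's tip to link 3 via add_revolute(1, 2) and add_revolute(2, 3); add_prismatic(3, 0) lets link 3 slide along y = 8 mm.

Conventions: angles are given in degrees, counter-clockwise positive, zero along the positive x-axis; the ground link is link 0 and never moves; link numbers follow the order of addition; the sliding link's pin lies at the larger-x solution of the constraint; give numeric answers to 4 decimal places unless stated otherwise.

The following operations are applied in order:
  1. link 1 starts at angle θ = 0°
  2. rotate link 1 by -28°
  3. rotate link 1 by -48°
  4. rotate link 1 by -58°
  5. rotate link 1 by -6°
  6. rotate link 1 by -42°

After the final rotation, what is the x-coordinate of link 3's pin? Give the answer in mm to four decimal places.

geometry: r = 25 mm, L = 212 mm, e = 8 mm; θ starts at 0°
rotate link 1 by -28°: θ ← 0° -28° = -28°
rotate link 1 by -48°: θ ← -28° -48° = -76°
rotate link 1 by -58°: θ ← -76° -58° = -134°
rotate link 1 by -6°: θ ← -134° -6° = -140°
rotate link 1 by -42°: θ ← -140° -42° = -182°
crank pin P = (r cos θ, r sin θ) = (-24.984771, 0.872487)
h = r sin θ − e = 0.872487 − 8 = -7.127513
x = r cos θ + √(L² − h²) = -24.984771 + 211.880151 = 186.895381

186.8954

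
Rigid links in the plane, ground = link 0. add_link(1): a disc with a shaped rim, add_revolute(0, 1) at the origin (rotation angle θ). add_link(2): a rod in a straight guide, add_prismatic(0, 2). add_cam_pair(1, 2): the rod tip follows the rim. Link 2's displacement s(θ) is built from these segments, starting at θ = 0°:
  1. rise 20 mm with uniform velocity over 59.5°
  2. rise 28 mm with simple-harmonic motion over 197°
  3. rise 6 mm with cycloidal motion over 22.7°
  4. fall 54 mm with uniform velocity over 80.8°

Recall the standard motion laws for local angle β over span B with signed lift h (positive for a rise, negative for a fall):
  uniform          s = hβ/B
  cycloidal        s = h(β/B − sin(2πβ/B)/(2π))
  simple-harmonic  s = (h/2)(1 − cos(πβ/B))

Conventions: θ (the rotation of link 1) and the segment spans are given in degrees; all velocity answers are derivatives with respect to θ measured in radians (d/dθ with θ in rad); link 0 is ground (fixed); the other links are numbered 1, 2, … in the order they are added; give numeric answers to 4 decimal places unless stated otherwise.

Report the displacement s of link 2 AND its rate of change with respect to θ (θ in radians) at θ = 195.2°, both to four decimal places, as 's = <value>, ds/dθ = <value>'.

segment 1 (0° to 59.5°, uniform, h = 20) is passed completely: s = 0.0000 + (20) = 20.0000
θ = 195.2° falls in segment 2 (59.5° to 256.5°, simple-harmonic, h = 28): β = 195.2 − 59.5 = 135.7°, B = 197°; Δs = 28/2·(1 − cos(π·0.6888)) = 21.8266; s = 20.0000 + 21.8266 = 41.8266
velocity in seg [59.5°–256.5°] (simple-harmonic), θ in radians: β = 135.7° = 2.3684 rad, B = 197° = 3.4383 rad; ds/dθ = (πh/(2B)) sin(πβ/B) = (π·28/(2·3.4383)) sin(π·0.6888) = 10.606215 mm/rad

s = 41.8266, ds/dθ = 10.6062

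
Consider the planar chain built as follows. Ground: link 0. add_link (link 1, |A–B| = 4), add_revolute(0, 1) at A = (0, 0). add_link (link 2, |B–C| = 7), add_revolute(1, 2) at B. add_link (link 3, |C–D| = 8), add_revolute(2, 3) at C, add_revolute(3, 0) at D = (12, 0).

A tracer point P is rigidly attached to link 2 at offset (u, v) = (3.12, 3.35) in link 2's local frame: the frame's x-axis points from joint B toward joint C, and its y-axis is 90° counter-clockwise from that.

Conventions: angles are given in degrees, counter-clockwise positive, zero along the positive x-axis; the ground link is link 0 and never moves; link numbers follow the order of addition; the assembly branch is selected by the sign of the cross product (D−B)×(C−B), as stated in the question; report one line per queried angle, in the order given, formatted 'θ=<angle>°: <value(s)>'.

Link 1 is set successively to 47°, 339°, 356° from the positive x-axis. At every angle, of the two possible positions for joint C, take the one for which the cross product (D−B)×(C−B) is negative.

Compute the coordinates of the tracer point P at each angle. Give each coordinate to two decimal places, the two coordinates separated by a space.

A=(0,0), D=(12.00,0)
θ=47°: B = A + 4.00·(cos47°, sin47°) = (2.7280, 2.9254)
θ=47°: |BD| = 9.7226
θ=47°: circle(B,7.00) ∩ circle(D,8.00): a=4.0899, h=5.6809
θ=47°:   candidates: C₊=(8.3377,7.1125) cross=55.233; C₋=(4.9190,-3.7229) cross=-55.233
θ=47°:   branch - wants cross < 0 → take C=(4.9190,-3.7229) (cross=-55.233)
θ=47°: ex = (C−B)/|BC| = (0.3130,-0.9498); ey = (0.9498,0.3130)
θ=47°: P = B + 3.12·ex + 3.35·ey = (6.8862,1.0107)
θ=339°: B = A + 4.00·(cos339°, sin339°) = (3.7343, -1.4335)
θ=339°: |BD| = 8.3891
θ=339°: circle(B,7.00) ∩ circle(D,8.00): a=3.3005, h=6.1731
θ=339°:   candidates: C₊=(5.9315,5.2128) cross=51.786; C₋=(8.0411,-6.9518) cross=-51.786
θ=339°:   branch - wants cross < 0 → take C=(8.0411,-6.9518) (cross=-51.786)
θ=339°: ex = (C−B)/|BC| = (0.6153,-0.7883); ey = (0.7883,0.6153)
θ=339°: P = B + 3.12·ex + 3.35·ey = (8.2948,-1.8320)
θ=356°: B = A + 4.00·(cos356°, sin356°) = (3.9903, -0.2790)
θ=356°: |BD| = 8.0146
θ=356°: circle(B,7.00) ∩ circle(D,8.00): a=3.0715, h=6.2901
θ=356°:   candidates: C₊=(6.8409,6.1142) cross=50.413; C₋=(7.2789,-6.4584) cross=-50.413
θ=356°:   branch - wants cross < 0 → take C=(7.2789,-6.4584) (cross=-50.413)
θ=356°: ex = (C−B)/|BC| = (0.4698,-0.8828); ey = (0.8828,0.4698)
θ=356°: P = B + 3.12·ex + 3.35·ey = (8.4133,-1.4594)

θ=47°: 6.89 1.01
θ=339°: 8.29 -1.83
θ=356°: 8.41 -1.46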